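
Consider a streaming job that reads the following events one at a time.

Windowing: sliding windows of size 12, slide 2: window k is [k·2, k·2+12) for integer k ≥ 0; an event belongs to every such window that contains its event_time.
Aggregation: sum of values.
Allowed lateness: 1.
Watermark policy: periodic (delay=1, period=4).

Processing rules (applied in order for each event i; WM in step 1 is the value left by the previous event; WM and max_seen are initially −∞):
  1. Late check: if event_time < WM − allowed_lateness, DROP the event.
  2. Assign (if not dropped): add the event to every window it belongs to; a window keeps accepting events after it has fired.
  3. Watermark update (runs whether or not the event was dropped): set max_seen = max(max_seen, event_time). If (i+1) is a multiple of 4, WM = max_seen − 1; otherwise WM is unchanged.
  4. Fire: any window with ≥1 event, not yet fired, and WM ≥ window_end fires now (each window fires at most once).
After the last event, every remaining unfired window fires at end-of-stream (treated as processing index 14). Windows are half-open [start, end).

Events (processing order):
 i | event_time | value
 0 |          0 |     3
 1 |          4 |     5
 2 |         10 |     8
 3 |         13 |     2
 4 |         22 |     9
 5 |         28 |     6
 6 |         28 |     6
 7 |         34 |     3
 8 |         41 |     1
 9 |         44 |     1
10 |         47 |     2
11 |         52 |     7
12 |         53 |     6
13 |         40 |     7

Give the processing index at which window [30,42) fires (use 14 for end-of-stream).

i=0 t=0 v=3: → [0,12); WM=−∞
i=1 t=4 v=5: → [4,16),[2,14),[0,12); WM=−∞
i=2 t=10 v=8: → [10,22),[8,20),[6,18),[4,16),[2,14),[0,12); WM=−∞
i=3 t=13 v=2: → [12,24),[10,22),[8,20),[6,18),[4,16),[2,14); WM=12; [0,12) fires=16
i=4 t=22 v=9: → [22,34),[20,32),[18,30),[16,28),[14,26),[12,24); WM=12
i=5 t=28 v=6: → [28,40),[26,38),[24,36),[22,34),[20,32),[18,30); WM=12
i=6 t=28 v=6: → [28,40),[26,38),[24,36),[22,34),[20,32),[18,30); WM=12
i=7 t=34 v=3: → [34,46),[32,44),[30,42),[28,40),[26,38),[24,36); WM=33; [2,14) fires=15 [4,16) fires=15 [6,18) fires=10 [8,20) fires=10 [10,22) fires=10 [12,24) fires=11 [14,26) fires=9 [16,28) fires=9 [18,30) fires=21 [20,32) fires=21
i=8 t=41 v=1: → [40,52),[38,50),[36,48),[34,46),[32,44),[30,42); WM=33
i=9 t=44 v=1: → [44,56),[42,54),[40,52),[38,50),[36,48),[34,46); WM=33
i=10 t=47 v=2: → [46,58),[44,56),[42,54),[40,52),[38,50),[36,48); WM=33
i=11 t=52 v=7: → [52,64),[50,62),[48,60),[46,58),[44,56),[42,54); WM=51; [22,34) fires=21 [24,36) fires=15 [26,38) fires=15 [28,40) fires=15 [30,42) fires=4 [32,44) fires=4 [34,46) fires=5 [36,48) fires=4 [38,50) fires=4
i=12 t=53 v=6: → [52,64),[50,62),[48,60),[46,58),[44,56),[42,54); WM=51
i=13 t=40 v=7: DROP (t<51-1); WM=51

11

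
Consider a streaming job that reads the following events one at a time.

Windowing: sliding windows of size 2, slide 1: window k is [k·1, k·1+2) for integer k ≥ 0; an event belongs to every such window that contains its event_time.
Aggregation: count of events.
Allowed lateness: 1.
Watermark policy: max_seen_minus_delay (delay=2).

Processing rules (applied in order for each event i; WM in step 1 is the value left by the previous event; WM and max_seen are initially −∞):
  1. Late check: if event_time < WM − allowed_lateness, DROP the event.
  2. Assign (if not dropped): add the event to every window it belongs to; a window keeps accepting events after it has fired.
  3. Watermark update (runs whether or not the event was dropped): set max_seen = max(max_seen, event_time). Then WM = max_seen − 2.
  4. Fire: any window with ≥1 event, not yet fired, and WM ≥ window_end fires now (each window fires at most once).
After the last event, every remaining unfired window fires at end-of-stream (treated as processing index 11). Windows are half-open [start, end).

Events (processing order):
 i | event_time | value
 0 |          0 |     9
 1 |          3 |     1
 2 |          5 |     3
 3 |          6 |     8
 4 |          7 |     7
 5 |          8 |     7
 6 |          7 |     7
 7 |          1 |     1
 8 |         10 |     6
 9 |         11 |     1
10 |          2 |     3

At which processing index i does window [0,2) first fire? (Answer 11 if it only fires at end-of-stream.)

i=0 t=0 v=9: → [0,2); WM=-2
i=1 t=3 v=1: → [3,5),[2,4); WM=1
i=2 t=5 v=3: → [5,7),[4,6); WM=3; [0,2) fires=1
i=3 t=6 v=8: → [6,8),[5,7); WM=4; [2,4) fires=1
i=4 t=7 v=7: → [7,9),[6,8); WM=5; [3,5) fires=1
i=5 t=8 v=7: → [8,10),[7,9); WM=6; [4,6) fires=1
i=6 t=7 v=7: → [7,9),[6,8); WM=6
i=7 t=1 v=1: DROP (t<6-1); WM=6
i=8 t=10 v=6: → [10,12),[9,11); WM=8; [5,7) fires=2 [6,8) fires=3
i=9 t=11 v=1: → [11,13),[10,12); WM=9; [7,9) fires=3
i=10 t=2 v=3: DROP (t<9-1); WM=9

2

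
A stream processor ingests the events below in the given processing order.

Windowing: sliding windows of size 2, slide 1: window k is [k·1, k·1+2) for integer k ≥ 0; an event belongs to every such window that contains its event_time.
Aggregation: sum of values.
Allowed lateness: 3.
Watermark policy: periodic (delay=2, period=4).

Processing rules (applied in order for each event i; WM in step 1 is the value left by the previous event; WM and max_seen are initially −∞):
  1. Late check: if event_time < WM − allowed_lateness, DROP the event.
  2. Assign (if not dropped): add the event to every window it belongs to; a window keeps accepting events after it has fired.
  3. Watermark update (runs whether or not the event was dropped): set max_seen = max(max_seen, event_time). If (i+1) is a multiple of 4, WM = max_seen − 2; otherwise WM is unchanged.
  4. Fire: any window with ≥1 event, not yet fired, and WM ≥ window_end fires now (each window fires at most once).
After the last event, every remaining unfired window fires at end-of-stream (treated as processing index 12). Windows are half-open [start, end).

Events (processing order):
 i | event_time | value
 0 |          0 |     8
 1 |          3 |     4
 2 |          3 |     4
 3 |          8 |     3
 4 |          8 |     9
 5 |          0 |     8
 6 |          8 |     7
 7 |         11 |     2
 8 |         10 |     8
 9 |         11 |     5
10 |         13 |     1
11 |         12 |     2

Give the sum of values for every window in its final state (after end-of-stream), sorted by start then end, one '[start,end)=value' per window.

[0,2)=8 [2,4)=8 [3,5)=8 [7,9)=19 [8,10)=19 [9,11)=8 [10,12)=15 [11,13)=9 [12,14)=3 [13,15)=1

i=0 t=0 v=8: → [0,2); WM=−∞
i=1 t=3 v=4: → [3,5),[2,4); WM=−∞
i=2 t=3 v=4: → [3,5),[2,4); WM=−∞
i=3 t=8 v=3: → [8,10),[7,9); WM=6; [0,2) fires=8 [2,4) fires=8 [3,5) fires=8
i=4 t=8 v=9: → [8,10),[7,9); WM=6
i=5 t=0 v=8: DROP (t<6-3); WM=6
i=6 t=8 v=7: → [8,10),[7,9); WM=6
i=7 t=11 v=2: → [11,13),[10,12); WM=9; [7,9) fires=19
i=8 t=10 v=8: → [10,12),[9,11); WM=9
i=9 t=11 v=5: → [11,13),[10,12); WM=9
i=10 t=13 v=1: → [13,15),[12,14); WM=9
i=11 t=12 v=2: → [12,14),[11,13); WM=11; [8,10) fires=19 [9,11) fires=8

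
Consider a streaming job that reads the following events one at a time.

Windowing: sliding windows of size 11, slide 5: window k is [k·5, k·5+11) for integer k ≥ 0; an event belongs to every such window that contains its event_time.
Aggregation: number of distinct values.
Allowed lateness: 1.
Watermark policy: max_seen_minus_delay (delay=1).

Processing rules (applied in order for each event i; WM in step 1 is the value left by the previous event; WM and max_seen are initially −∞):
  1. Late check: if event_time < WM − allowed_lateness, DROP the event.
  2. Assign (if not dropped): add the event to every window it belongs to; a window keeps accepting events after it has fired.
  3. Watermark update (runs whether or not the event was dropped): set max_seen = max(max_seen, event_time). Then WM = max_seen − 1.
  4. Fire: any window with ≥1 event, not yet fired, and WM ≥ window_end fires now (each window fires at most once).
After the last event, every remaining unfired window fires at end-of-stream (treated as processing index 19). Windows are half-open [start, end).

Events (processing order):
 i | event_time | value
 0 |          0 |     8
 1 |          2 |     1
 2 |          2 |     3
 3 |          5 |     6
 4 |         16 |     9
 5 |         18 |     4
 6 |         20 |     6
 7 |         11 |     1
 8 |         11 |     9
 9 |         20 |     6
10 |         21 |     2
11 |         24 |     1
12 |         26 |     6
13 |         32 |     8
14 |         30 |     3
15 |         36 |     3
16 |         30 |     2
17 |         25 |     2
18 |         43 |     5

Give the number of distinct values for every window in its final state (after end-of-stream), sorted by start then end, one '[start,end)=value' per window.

[0,11)=4 [5,16)=1 [10,21)=3 [15,26)=5 [20,31)=4 [25,36)=3 [30,41)=2 [35,46)=2 [40,51)=1

i=0 t=0 v=8: → [0,11); WM=-1
i=1 t=2 v=1: → [0,11); WM=1
i=2 t=2 v=3: → [0,11); WM=1
i=3 t=5 v=6: → [5,16),[0,11); WM=4
i=4 t=16 v=9: → [15,26),[10,21); WM=15; [0,11) fires=4
i=5 t=18 v=4: → [15,26),[10,21); WM=17; [5,16) fires=1
i=6 t=20 v=6: → [20,31),[15,26),[10,21); WM=19
i=7 t=11 v=1: DROP (t<19-1); WM=19
i=8 t=11 v=9: DROP (t<19-1); WM=19
i=9 t=20 v=6: → [20,31),[15,26),[10,21); WM=19
i=10 t=21 v=2: → [20,31),[15,26); WM=20
i=11 t=24 v=1: → [20,31),[15,26); WM=23; [10,21) fires=3
i=12 t=26 v=6: → [25,36),[20,31); WM=25
i=13 t=32 v=8: → [30,41),[25,36); WM=31; [15,26) fires=5 [20,31) fires=3
i=14 t=30 v=3: → [30,41),[25,36),[20,31); WM=31
i=15 t=36 v=3: → [35,46),[30,41); WM=35
i=16 t=30 v=2: DROP (t<35-1); WM=35
i=17 t=25 v=2: DROP (t<35-1); WM=35
i=18 t=43 v=5: → [40,51),[35,46); WM=42; [25,36) fires=3 [30,41) fires=2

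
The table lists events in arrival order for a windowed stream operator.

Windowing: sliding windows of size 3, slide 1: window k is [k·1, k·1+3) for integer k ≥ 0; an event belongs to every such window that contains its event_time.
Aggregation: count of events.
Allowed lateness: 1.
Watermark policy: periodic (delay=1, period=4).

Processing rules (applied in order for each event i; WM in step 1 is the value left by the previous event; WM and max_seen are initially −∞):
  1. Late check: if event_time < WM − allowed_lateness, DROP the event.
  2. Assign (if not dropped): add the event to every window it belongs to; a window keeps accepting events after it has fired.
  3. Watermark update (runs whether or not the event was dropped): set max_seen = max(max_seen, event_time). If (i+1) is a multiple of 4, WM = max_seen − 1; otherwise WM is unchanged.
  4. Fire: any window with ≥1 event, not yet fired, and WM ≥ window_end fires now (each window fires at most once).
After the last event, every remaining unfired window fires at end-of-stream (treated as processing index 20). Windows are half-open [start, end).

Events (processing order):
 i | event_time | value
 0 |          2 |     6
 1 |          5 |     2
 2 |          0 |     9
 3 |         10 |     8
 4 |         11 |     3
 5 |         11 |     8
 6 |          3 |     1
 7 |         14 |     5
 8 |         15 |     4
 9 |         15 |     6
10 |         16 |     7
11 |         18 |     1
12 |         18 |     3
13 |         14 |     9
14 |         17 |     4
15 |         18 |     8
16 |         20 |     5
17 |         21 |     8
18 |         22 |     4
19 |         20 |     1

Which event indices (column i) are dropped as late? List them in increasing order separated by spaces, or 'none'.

6 13

i=0 t=2 v=6: → [2,5),[1,4),[0,3); WM=−∞
i=1 t=5 v=2: → [5,8),[4,7),[3,6); WM=−∞
i=2 t=0 v=9: → [0,3); WM=−∞
i=3 t=10 v=8: → [10,13),[9,12),[8,11); WM=9; [0,3) fires=2 [1,4) fires=1 [2,5) fires=1 [3,6) fires=1 [4,7) fires=1 [5,8) fires=1
i=4 t=11 v=3: → [11,14),[10,13),[9,12); WM=9
i=5 t=11 v=8: → [11,14),[10,13),[9,12); WM=9
i=6 t=3 v=1: DROP (t<9-1); WM=9
i=7 t=14 v=5: → [14,17),[13,16),[12,15); WM=13; [8,11) fires=1 [9,12) fires=3 [10,13) fires=3
i=8 t=15 v=4: → [15,18),[14,17),[13,16); WM=13
i=9 t=15 v=6: → [15,18),[14,17),[13,16); WM=13
i=10 t=16 v=7: → [16,19),[15,18),[14,17); WM=13
i=11 t=18 v=1: → [18,21),[17,20),[16,19); WM=17; [11,14) fires=2 [12,15) fires=1 [13,16) fires=3 [14,17) fires=4
i=12 t=18 v=3: → [18,21),[17,20),[16,19); WM=17
i=13 t=14 v=9: DROP (t<17-1); WM=17
i=14 t=17 v=4: → [17,20),[16,19),[15,18); WM=17
i=15 t=18 v=8: → [18,21),[17,20),[16,19); WM=17
i=16 t=20 v=5: → [20,23),[19,22),[18,21); WM=17
i=17 t=21 v=8: → [21,24),[20,23),[19,22); WM=17
i=18 t=22 v=4: → [22,25),[21,24),[20,23); WM=17
i=19 t=20 v=1: → [20,23),[19,22),[18,21); WM=21; [15,18) fires=4 [16,19) fires=5 [17,20) fires=4 [18,21) fires=5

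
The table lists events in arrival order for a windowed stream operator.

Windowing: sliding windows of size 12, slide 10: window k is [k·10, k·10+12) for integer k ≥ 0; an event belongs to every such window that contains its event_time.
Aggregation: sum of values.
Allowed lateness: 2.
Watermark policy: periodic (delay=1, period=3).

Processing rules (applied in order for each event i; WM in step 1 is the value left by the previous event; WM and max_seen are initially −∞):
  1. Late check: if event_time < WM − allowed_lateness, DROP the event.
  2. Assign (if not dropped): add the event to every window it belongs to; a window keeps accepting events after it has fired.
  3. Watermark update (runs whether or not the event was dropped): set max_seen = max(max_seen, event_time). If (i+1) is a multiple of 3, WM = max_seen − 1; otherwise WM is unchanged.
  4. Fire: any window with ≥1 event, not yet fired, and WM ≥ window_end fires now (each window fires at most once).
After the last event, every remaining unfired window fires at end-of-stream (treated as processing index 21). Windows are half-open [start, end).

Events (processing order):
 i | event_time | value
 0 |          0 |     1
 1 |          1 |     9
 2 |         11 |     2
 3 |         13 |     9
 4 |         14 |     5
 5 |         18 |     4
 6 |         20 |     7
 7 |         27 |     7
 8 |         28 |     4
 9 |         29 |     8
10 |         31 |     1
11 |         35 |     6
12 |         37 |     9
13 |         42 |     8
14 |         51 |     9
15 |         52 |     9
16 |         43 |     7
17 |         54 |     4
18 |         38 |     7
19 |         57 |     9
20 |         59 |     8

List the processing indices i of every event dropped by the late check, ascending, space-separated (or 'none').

16 18

i=0 t=0 v=1: → [0,12); WM=−∞
i=1 t=1 v=9: → [0,12); WM=−∞
i=2 t=11 v=2: → [10,22),[0,12); WM=10
i=3 t=13 v=9: → [10,22); WM=10
i=4 t=14 v=5: → [10,22); WM=10
i=5 t=18 v=4: → [10,22); WM=17; [0,12) fires=12
i=6 t=20 v=7: → [20,32),[10,22); WM=17
i=7 t=27 v=7: → [20,32); WM=17
i=8 t=28 v=4: → [20,32); WM=27; [10,22) fires=27
i=9 t=29 v=8: → [20,32); WM=27
i=10 t=31 v=1: → [30,42),[20,32); WM=27
i=11 t=35 v=6: → [30,42); WM=34; [20,32) fires=27
i=12 t=37 v=9: → [30,42); WM=34
i=13 t=42 v=8: → [40,52); WM=34
i=14 t=51 v=9: → [50,62),[40,52); WM=50; [30,42) fires=16
i=15 t=52 v=9: → [50,62); WM=50
i=16 t=43 v=7: DROP (t<50-2); WM=50
i=17 t=54 v=4: → [50,62); WM=53; [40,52) fires=17
i=18 t=38 v=7: DROP (t<53-2); WM=53
i=19 t=57 v=9: → [50,62); WM=53
i=20 t=59 v=8: → [50,62); WM=58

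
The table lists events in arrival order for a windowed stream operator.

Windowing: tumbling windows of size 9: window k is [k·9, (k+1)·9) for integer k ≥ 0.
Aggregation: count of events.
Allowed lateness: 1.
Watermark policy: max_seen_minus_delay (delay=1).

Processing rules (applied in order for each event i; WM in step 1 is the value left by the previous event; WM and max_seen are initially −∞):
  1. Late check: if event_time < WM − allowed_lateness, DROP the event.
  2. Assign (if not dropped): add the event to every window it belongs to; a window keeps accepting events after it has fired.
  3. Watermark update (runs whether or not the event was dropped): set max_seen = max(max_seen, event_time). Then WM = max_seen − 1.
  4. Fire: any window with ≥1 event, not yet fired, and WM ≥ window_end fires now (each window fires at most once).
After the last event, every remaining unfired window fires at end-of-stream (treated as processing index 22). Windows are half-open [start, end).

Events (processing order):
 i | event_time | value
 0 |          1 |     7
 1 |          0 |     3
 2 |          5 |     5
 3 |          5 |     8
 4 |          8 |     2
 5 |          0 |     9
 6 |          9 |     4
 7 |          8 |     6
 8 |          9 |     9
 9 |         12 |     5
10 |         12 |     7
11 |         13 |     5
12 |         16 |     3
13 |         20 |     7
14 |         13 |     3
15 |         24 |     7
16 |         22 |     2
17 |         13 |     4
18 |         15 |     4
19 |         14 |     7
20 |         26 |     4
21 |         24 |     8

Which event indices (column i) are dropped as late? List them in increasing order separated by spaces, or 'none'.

5 14 17 18 19

i=0 t=1 v=7: → [0,9); WM=0
i=1 t=0 v=3: → [0,9); WM=0
i=2 t=5 v=5: → [0,9); WM=4
i=3 t=5 v=8: → [0,9); WM=4
i=4 t=8 v=2: → [0,9); WM=7
i=5 t=0 v=9: DROP (t<7-1); WM=7
i=6 t=9 v=4: → [9,18); WM=8
i=7 t=8 v=6: → [0,9); WM=8
i=8 t=9 v=9: → [9,18); WM=8
i=9 t=12 v=5: → [9,18); WM=11; [0,9) fires=6
i=10 t=12 v=7: → [9,18); WM=11
i=11 t=13 v=5: → [9,18); WM=12
i=12 t=16 v=3: → [9,18); WM=15
i=13 t=20 v=7: → [18,27); WM=19; [9,18) fires=6
i=14 t=13 v=3: DROP (t<19-1); WM=19
i=15 t=24 v=7: → [18,27); WM=23
i=16 t=22 v=2: → [18,27); WM=23
i=17 t=13 v=4: DROP (t<23-1); WM=23
i=18 t=15 v=4: DROP (t<23-1); WM=23
i=19 t=14 v=7: DROP (t<23-1); WM=23
i=20 t=26 v=4: → [18,27); WM=25
i=21 t=24 v=8: → [18,27); WM=25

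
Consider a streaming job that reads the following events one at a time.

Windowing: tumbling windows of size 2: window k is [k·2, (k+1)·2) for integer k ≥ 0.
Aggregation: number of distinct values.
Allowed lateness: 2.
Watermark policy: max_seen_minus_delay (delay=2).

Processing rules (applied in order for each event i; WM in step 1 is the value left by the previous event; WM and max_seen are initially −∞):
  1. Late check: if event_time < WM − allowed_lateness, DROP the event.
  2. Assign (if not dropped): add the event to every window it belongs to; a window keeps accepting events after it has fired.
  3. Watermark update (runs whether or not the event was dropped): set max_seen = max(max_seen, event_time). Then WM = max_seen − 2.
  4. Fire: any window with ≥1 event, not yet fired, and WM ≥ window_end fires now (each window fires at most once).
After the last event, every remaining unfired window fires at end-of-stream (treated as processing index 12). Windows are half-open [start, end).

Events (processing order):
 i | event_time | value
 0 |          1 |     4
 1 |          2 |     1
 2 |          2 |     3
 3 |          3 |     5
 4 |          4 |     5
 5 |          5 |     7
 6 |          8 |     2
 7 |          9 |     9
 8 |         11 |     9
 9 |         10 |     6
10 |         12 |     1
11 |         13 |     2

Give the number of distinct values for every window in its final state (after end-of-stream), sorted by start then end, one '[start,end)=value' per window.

i=0 t=1 v=4: → [0,2); WM=-1
i=1 t=2 v=1: → [2,4); WM=0
i=2 t=2 v=3: → [2,4); WM=0
i=3 t=3 v=5: → [2,4); WM=1
i=4 t=4 v=5: → [4,6); WM=2; [0,2) fires=1
i=5 t=5 v=7: → [4,6); WM=3
i=6 t=8 v=2: → [8,10); WM=6; [2,4) fires=3 [4,6) fires=2
i=7 t=9 v=9: → [8,10); WM=7
i=8 t=11 v=9: → [10,12); WM=9
i=9 t=10 v=6: → [10,12); WM=9
i=10 t=12 v=1: → [12,14); WM=10; [8,10) fires=2
i=11 t=13 v=2: → [12,14); WM=11

[0,2)=1 [2,4)=3 [4,6)=2 [8,10)=2 [10,12)=2 [12,14)=2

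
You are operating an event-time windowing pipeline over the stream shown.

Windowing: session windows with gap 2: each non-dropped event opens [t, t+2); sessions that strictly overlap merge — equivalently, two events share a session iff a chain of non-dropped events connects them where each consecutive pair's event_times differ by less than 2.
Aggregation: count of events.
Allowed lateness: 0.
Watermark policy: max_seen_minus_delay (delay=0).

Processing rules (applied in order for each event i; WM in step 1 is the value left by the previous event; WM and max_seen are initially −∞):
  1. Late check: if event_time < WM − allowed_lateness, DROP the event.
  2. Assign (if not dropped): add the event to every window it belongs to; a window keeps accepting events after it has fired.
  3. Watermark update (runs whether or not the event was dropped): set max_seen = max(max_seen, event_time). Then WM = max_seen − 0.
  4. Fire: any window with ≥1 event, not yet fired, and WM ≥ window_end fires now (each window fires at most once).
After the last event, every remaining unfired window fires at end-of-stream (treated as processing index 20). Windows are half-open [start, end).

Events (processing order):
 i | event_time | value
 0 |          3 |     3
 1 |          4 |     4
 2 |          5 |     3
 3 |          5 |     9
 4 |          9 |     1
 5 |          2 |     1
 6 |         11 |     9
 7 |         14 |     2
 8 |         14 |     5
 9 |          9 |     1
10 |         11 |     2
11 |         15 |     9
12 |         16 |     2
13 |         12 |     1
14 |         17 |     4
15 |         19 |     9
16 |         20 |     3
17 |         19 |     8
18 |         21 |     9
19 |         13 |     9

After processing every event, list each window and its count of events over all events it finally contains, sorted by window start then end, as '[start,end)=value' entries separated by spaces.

[3,7)=4 [9,11)=1 [11,13)=1 [14,19)=5 [19,23)=3

i=0 t=3 v=3: → [3,5); WM=3
i=1 t=4 v=4: → [3,6); WM=4
i=2 t=5 v=3: → [3,7); WM=5
i=3 t=5 v=9: → [3,7); WM=5
i=4 t=9 v=1: → [9,11); WM=9
i=5 t=2 v=1: DROP (t<9-0); WM=9
i=6 t=11 v=9: → [11,13); WM=11
i=7 t=14 v=2: → [14,16); WM=14
i=8 t=14 v=5: → [14,16); WM=14
i=9 t=9 v=1: DROP (t<14-0); WM=14
i=10 t=11 v=2: DROP (t<14-0); WM=14
i=11 t=15 v=9: → [14,17); WM=15
i=12 t=16 v=2: → [14,18); WM=16
i=13 t=12 v=1: DROP (t<16-0); WM=16
i=14 t=17 v=4: → [14,19); WM=17
i=15 t=19 v=9: → [19,21); WM=19
i=16 t=20 v=3: → [19,22); WM=20
i=17 t=19 v=8: DROP (t<20-0); WM=20
i=18 t=21 v=9: → [19,23); WM=21
i=19 t=13 v=9: DROP (t<21-0); WM=21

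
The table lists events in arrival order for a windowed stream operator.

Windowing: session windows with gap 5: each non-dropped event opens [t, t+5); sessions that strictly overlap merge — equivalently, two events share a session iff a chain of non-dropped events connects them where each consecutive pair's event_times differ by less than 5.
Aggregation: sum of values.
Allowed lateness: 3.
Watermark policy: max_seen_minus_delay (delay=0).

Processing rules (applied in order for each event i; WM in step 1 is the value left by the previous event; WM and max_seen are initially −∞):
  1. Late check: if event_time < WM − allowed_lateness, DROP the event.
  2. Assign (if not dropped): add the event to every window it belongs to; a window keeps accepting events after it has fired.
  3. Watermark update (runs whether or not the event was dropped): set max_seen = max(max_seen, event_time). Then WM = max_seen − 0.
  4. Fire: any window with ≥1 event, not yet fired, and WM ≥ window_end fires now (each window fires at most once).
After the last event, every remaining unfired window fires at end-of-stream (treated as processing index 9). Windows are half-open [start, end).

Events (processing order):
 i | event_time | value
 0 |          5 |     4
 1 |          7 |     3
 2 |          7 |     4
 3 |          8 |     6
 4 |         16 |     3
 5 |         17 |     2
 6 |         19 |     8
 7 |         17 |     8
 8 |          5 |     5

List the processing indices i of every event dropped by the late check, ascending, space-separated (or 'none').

i=0 t=5 v=4: → [5,10); WM=5
i=1 t=7 v=3: → [5,12); WM=7
i=2 t=7 v=4: → [5,12); WM=7
i=3 t=8 v=6: → [5,13); WM=8
i=4 t=16 v=3: → [16,21); WM=16
i=5 t=17 v=2: → [16,22); WM=17
i=6 t=19 v=8: → [16,24); WM=19
i=7 t=17 v=8: → [16,24); WM=19
i=8 t=5 v=5: DROP (t<19-3); WM=19

8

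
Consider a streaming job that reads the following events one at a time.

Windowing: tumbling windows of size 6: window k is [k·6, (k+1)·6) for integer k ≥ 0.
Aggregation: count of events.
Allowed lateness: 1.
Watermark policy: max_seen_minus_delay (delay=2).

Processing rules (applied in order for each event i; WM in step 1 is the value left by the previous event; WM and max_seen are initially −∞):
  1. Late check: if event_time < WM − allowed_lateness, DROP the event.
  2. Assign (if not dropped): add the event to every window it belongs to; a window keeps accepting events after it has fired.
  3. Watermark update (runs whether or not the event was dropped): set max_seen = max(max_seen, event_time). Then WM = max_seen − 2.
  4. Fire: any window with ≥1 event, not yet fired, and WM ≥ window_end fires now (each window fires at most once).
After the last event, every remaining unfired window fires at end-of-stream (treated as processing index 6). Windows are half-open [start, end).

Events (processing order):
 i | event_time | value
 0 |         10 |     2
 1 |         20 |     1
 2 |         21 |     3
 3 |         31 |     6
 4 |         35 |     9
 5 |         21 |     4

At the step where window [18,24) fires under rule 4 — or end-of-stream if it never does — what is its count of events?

2

i=0 t=10 v=2: → [6,12); WM=8
i=1 t=20 v=1: → [18,24); WM=18; [6,12) fires=1
i=2 t=21 v=3: → [18,24); WM=19
i=3 t=31 v=6: → [30,36); WM=29; [18,24) fires=2
i=4 t=35 v=9: → [30,36); WM=33
i=5 t=21 v=4: DROP (t<33-1); WM=33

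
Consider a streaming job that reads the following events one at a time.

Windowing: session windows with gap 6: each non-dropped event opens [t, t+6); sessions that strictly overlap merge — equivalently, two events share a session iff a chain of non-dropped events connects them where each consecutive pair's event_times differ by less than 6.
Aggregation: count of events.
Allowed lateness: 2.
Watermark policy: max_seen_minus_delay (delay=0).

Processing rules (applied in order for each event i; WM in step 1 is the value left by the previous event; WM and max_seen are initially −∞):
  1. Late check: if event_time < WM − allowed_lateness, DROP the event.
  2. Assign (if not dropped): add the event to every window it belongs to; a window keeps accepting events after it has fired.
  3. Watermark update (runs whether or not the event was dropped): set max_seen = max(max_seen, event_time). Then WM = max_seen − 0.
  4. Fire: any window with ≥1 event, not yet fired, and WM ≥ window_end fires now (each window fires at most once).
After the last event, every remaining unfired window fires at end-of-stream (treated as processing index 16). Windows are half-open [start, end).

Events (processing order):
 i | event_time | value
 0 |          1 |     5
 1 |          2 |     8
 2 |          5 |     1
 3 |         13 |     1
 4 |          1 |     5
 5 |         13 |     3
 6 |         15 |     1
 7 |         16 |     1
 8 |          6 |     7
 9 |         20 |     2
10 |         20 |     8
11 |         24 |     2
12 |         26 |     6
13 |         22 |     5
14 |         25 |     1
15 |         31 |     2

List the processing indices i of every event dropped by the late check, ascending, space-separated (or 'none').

i=0 t=1 v=5: → [1,7); WM=1
i=1 t=2 v=8: → [1,8); WM=2
i=2 t=5 v=1: → [1,11); WM=5
i=3 t=13 v=1: → [13,19); WM=13
i=4 t=1 v=5: DROP (t<13-2); WM=13
i=5 t=13 v=3: → [13,19); WM=13
i=6 t=15 v=1: → [13,21); WM=15
i=7 t=16 v=1: → [13,22); WM=16
i=8 t=6 v=7: DROP (t<16-2); WM=16
i=9 t=20 v=2: → [13,26); WM=20
i=10 t=20 v=8: → [13,26); WM=20
i=11 t=24 v=2: → [13,30); WM=24
i=12 t=26 v=6: → [13,32); WM=26
i=13 t=22 v=5: DROP (t<26-2); WM=26
i=14 t=25 v=1: → [13,32); WM=26
i=15 t=31 v=2: → [13,37); WM=31

4 8 13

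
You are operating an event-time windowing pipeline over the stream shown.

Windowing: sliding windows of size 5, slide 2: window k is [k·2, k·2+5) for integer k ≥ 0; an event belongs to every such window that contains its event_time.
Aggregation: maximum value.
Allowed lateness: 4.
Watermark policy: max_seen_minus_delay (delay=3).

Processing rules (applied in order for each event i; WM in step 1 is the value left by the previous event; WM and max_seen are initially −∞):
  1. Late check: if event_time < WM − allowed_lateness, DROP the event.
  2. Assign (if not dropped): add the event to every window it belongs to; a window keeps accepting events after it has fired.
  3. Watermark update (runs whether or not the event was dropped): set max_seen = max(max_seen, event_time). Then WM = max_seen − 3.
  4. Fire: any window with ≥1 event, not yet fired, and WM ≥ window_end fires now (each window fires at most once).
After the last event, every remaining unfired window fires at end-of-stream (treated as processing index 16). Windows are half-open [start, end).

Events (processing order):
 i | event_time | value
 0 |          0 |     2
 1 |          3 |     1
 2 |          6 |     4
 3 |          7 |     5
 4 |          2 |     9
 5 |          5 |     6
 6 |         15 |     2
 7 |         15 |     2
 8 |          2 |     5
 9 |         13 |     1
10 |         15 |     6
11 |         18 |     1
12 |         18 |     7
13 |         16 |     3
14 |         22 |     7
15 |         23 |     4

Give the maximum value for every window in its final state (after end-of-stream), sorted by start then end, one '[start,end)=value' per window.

i=0 t=0 v=2: → [0,5); WM=-3
i=1 t=3 v=1: → [2,7),[0,5); WM=0
i=2 t=6 v=4: → [6,11),[4,9),[2,7); WM=3
i=3 t=7 v=5: → [6,11),[4,9); WM=4
i=4 t=2 v=9: → [2,7),[0,5); WM=4
i=5 t=5 v=6: → [4,9),[2,7); WM=4
i=6 t=15 v=2: → [14,19),[12,17); WM=12; [0,5) fires=9 [2,7) fires=9 [4,9) fires=6 [6,11) fires=5
i=7 t=15 v=2: → [14,19),[12,17); WM=12
i=8 t=2 v=5: DROP (t<12-4); WM=12
i=9 t=13 v=1: → [12,17),[10,15); WM=12
i=10 t=15 v=6: → [14,19),[12,17); WM=12
i=11 t=18 v=1: → [18,23),[16,21),[14,19); WM=15; [10,15) fires=1
i=12 t=18 v=7: → [18,23),[16,21),[14,19); WM=15
i=13 t=16 v=3: → [16,21),[14,19),[12,17); WM=15
i=14 t=22 v=7: → [22,27),[20,25),[18,23); WM=19; [12,17) fires=6 [14,19) fires=7
i=15 t=23 v=4: → [22,27),[20,25); WM=20

[0,5)=9 [2,7)=9 [4,9)=6 [6,11)=5 [10,15)=1 [12,17)=6 [14,19)=7 [16,21)=7 [18,23)=7 [20,25)=7 [22,27)=7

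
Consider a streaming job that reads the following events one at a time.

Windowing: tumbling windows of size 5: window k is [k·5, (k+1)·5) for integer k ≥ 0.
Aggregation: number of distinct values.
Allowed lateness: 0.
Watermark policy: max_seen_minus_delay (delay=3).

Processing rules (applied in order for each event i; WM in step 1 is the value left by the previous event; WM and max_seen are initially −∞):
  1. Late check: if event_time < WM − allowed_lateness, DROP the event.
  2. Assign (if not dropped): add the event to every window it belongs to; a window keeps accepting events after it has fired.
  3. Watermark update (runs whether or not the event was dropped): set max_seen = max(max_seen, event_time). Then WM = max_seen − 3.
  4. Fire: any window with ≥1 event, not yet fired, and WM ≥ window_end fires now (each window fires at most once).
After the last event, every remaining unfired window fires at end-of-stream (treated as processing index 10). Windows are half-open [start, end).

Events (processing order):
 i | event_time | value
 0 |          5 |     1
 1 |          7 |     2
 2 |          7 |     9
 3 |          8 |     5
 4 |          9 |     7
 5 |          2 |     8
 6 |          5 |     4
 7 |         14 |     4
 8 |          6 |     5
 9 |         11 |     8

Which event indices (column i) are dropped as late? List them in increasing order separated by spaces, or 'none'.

i=0 t=5 v=1: → [5,10); WM=2
i=1 t=7 v=2: → [5,10); WM=4
i=2 t=7 v=9: → [5,10); WM=4
i=3 t=8 v=5: → [5,10); WM=5
i=4 t=9 v=7: → [5,10); WM=6
i=5 t=2 v=8: DROP (t<6-0); WM=6
i=6 t=5 v=4: DROP (t<6-0); WM=6
i=7 t=14 v=4: → [10,15); WM=11; [5,10) fires=5
i=8 t=6 v=5: DROP (t<11-0); WM=11
i=9 t=11 v=8: → [10,15); WM=11

5 6 8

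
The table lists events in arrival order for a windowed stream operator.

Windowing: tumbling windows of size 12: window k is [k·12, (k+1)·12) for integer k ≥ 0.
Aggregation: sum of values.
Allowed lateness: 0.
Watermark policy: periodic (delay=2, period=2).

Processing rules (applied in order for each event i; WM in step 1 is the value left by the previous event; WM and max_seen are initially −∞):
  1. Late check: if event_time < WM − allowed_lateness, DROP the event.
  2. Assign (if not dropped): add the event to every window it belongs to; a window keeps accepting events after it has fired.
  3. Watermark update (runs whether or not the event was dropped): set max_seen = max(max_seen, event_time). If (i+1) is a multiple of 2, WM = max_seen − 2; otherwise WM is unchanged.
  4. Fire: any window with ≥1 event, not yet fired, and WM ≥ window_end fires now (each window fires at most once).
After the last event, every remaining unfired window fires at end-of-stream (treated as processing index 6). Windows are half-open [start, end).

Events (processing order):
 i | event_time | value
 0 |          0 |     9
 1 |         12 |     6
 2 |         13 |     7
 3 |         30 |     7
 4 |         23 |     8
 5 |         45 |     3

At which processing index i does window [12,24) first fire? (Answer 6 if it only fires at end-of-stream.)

i=0 t=0 v=9: → [0,12); WM=−∞
i=1 t=12 v=6: → [12,24); WM=10
i=2 t=13 v=7: → [12,24); WM=10
i=3 t=30 v=7: → [24,36); WM=28; [0,12) fires=9 [12,24) fires=13
i=4 t=23 v=8: DROP (t<28-0); WM=28
i=5 t=45 v=3: → [36,48); WM=43; [24,36) fires=7

3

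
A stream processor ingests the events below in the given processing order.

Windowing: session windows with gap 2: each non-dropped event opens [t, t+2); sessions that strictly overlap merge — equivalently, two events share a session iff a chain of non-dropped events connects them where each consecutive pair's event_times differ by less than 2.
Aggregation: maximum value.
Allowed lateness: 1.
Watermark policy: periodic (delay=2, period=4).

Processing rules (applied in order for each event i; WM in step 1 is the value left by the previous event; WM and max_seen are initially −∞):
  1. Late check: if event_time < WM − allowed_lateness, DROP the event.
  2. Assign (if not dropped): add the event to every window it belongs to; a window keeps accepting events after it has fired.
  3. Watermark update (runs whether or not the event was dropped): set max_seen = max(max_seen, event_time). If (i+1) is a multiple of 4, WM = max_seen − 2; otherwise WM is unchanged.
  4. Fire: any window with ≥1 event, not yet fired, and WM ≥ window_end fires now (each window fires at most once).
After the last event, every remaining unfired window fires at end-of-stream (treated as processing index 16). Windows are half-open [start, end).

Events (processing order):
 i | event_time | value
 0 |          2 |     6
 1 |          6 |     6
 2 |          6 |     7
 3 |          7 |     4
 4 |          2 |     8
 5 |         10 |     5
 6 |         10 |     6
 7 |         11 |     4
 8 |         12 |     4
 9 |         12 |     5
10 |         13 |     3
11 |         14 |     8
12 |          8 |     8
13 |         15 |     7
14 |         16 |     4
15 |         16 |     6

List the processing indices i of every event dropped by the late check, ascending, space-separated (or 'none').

4 12

i=0 t=2 v=6: → [2,4); WM=−∞
i=1 t=6 v=6: → [6,8); WM=−∞
i=2 t=6 v=7: → [6,8); WM=−∞
i=3 t=7 v=4: → [6,9); WM=5
i=4 t=2 v=8: DROP (t<5-1); WM=5
i=5 t=10 v=5: → [10,12); WM=5
i=6 t=10 v=6: → [10,12); WM=5
i=7 t=11 v=4: → [10,13); WM=9
i=8 t=12 v=4: → [10,14); WM=9
i=9 t=12 v=5: → [10,14); WM=9
i=10 t=13 v=3: → [10,15); WM=9
i=11 t=14 v=8: → [10,16); WM=12
i=12 t=8 v=8: DROP (t<12-1); WM=12
i=13 t=15 v=7: → [10,17); WM=12
i=14 t=16 v=4: → [10,18); WM=12
i=15 t=16 v=6: → [10,18); WM=14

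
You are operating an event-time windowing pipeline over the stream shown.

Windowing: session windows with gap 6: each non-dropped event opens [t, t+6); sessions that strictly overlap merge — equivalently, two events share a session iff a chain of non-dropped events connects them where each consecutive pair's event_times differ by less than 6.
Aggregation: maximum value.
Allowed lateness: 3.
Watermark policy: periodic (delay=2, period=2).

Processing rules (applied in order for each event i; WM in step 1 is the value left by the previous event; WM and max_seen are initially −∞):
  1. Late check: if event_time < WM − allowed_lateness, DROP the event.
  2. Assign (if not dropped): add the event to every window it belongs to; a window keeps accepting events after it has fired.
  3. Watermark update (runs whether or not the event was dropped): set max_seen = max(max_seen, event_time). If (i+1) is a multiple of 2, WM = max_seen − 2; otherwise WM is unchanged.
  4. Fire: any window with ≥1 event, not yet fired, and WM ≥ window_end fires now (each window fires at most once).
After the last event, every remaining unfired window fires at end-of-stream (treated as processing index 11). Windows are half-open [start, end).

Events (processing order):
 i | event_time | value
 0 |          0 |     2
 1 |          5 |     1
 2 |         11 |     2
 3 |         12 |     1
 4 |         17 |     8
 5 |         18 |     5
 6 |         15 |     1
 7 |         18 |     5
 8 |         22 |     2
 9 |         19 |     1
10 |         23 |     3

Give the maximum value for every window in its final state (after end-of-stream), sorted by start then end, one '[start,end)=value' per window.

[0,11)=2 [11,29)=8

i=0 t=0 v=2: → [0,6); WM=−∞
i=1 t=5 v=1: → [0,11); WM=3
i=2 t=11 v=2: → [11,17); WM=3
i=3 t=12 v=1: → [11,18); WM=10
i=4 t=17 v=8: → [11,23); WM=10
i=5 t=18 v=5: → [11,24); WM=16
i=6 t=15 v=1: → [11,24); WM=16
i=7 t=18 v=5: → [11,24); WM=16
i=8 t=22 v=2: → [11,28); WM=16
i=9 t=19 v=1: → [11,28); WM=20
i=10 t=23 v=3: → [11,29); WM=20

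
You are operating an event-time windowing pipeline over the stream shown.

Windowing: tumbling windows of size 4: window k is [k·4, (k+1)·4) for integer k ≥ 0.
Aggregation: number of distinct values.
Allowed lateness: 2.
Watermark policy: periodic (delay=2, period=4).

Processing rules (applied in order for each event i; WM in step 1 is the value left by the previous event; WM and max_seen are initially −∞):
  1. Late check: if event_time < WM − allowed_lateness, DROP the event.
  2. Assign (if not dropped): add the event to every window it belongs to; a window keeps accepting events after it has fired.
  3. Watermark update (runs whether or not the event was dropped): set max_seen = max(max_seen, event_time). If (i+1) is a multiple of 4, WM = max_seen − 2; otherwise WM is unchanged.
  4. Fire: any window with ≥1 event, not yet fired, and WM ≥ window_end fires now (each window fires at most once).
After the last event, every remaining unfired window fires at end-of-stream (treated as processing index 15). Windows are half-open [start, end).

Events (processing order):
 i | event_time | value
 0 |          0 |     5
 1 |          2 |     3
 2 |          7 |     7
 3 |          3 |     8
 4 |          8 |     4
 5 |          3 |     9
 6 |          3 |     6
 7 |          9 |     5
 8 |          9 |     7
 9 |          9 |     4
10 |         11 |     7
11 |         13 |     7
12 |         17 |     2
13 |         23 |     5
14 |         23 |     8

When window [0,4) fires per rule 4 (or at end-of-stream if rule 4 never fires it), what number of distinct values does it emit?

i=0 t=0 v=5: → [0,4); WM=−∞
i=1 t=2 v=3: → [0,4); WM=−∞
i=2 t=7 v=7: → [4,8); WM=−∞
i=3 t=3 v=8: → [0,4); WM=5; [0,4) fires=3
i=4 t=8 v=4: → [8,12); WM=5
i=5 t=3 v=9: → [0,4); WM=5
i=6 t=3 v=6: → [0,4); WM=5
i=7 t=9 v=5: → [8,12); WM=7
i=8 t=9 v=7: → [8,12); WM=7
i=9 t=9 v=4: → [8,12); WM=7
i=10 t=11 v=7: → [8,12); WM=7
i=11 t=13 v=7: → [12,16); WM=11; [4,8) fires=1
i=12 t=17 v=2: → [16,20); WM=11
i=13 t=23 v=5: → [20,24); WM=11
i=14 t=23 v=8: → [20,24); WM=11

3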